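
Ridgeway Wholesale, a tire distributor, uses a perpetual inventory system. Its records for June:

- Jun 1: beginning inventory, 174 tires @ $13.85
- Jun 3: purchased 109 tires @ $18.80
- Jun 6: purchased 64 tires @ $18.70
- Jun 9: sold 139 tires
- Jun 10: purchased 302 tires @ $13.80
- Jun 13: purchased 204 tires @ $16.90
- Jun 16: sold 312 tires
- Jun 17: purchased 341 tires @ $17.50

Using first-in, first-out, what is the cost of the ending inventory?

Jun 9, 139 sold [FIFO — oldest first]: 139 @ $13.85 = $1,925.15
Jun 16, 312 sold [FIFO — oldest first]: 35 @ $13.85 + 109 @ $18.80 + 64 @ $18.70 + 104 @ $13.80 = $5,165.95
Total COGS = $1,925.15 + $5,165.95 = $7,091.10
Ending inventory: 198 @ $13.80 + 204 @ $16.90 + 341 @ $17.50 = $12,147.50

Ending inventory = $12,147.50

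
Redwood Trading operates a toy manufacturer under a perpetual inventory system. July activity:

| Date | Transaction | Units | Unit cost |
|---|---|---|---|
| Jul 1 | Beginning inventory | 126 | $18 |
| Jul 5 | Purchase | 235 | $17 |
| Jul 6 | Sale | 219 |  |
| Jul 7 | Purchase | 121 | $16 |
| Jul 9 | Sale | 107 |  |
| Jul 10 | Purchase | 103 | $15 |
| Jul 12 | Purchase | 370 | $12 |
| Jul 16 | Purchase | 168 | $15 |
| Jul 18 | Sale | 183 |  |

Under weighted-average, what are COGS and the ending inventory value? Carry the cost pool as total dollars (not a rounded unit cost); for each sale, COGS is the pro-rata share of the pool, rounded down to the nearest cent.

After Jul 1: 126 on hand, pool $2,268.00 (≈ $18.0000 each)
After Jul 5: 361 on hand, pool $6,263.00 (≈ $17.3490 each)
Jul 6, sell 219: 219/361 × $6,263.00 → $3,799.43
After Jul 7: 263 on hand, pool $4,399.57 (≈ $16.7284 each)
Jul 9, sell 107: 107/263 × $4,399.57 → $1,789.93
After Jul 10: 259 on hand, pool $4,154.64 (≈ $16.0411 each)
After Jul 12: 629 on hand, pool $8,594.64 (≈ $13.6640 each)
After Jul 16: 797 on hand, pool $11,114.64 (≈ $13.9456 each)
Jul 18, sell 183: 183/797 × $11,114.64 → $2,552.04
Total COGS = $3,799.43 + $1,789.93 + $2,552.04 = $8,141.40
Ending inventory (cost pool remaining) = $8,562.60
Check: goods available $16,704.00 = COGS $8,141.40 + ending $8,562.60

COGS = $8,141.40; ending inventory = $8,562.60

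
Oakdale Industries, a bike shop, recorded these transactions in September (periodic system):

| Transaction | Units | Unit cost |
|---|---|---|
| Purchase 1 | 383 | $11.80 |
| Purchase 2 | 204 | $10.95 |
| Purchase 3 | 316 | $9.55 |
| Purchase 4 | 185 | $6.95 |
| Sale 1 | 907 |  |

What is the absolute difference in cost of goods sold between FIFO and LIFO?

FIFO COGS: 383 @ $11.80 + 204 @ $10.95 + 316 @ $9.55 + 4 @ $6.95 = $9,798.80
LIFO COGS: 185 @ $6.95 + 316 @ $9.55 + 204 @ $10.95 + 202 @ $11.80 = $8,920.95
Difference = |$9,798.80 − $8,920.95| = $877.85

$877.85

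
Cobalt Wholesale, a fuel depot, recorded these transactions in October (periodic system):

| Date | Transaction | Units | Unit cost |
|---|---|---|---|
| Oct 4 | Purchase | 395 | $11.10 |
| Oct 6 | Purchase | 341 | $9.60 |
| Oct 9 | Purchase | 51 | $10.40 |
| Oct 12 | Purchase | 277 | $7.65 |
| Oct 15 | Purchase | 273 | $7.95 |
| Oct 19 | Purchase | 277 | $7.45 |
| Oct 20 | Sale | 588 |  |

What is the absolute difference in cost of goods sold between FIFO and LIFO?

FIFO COGS: 395 @ $11.10 + 193 @ $9.60 = $6,237.30
LIFO COGS: 277 @ $7.45 + 273 @ $7.95 + 38 @ $7.65 = $4,524.70
Difference = |$6,237.30 − $4,524.70| = $1,712.60

$1,712.60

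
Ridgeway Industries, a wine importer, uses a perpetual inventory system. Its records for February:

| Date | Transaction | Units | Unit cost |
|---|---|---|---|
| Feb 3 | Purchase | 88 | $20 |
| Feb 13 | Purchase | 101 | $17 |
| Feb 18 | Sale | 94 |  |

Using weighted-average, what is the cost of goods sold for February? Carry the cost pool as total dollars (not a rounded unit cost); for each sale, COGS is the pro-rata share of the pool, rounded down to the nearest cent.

COGS = $1,729.30

After Feb 3: 88 on hand, pool $1,760.00 (≈ $20.0000 each)
After Feb 13: 189 on hand, pool $3,477.00 (≈ $18.3968 each)
Feb 18, sell 94: 94/189 × $3,477.00 → $1,729.30
Ending inventory (cost pool remaining) = $1,747.70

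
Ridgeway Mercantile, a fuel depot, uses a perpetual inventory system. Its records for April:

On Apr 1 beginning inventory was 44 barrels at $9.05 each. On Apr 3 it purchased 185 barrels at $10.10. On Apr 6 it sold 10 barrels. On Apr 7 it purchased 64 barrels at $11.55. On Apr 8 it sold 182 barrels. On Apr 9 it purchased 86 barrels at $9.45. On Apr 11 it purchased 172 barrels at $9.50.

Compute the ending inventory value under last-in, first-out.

Ending inventory = $3,420.60

Apr 6, 10 sold [LIFO — newest first]: 10 @ $10.10 = $101.00
Apr 8, 182 sold [LIFO — newest first]: 64 @ $11.55 + 118 @ $10.10 = $1,931.00
Total COGS = $101.00 + $1,931.00 = $2,032.00
Ending inventory: 44 @ $9.05 + 57 @ $10.10 + 86 @ $9.45 + 172 @ $9.50 = $3,420.60
Check: goods available $5,452.60 = COGS $2,032.00 + ending $3,420.60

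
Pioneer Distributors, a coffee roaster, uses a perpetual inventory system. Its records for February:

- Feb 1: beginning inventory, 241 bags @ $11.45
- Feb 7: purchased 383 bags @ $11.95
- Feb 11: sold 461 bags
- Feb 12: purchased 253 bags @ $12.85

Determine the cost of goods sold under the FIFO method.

COGS = $5,388.45

Feb 11, 461 sold [FIFO — oldest first]: 241 @ $11.45 + 220 @ $11.95 = $5,388.45
Ending inventory: 163 @ $11.95 + 253 @ $12.85 = $5,198.90
Check: goods available $10,587.35 = COGS $5,388.45 + ending $5,198.90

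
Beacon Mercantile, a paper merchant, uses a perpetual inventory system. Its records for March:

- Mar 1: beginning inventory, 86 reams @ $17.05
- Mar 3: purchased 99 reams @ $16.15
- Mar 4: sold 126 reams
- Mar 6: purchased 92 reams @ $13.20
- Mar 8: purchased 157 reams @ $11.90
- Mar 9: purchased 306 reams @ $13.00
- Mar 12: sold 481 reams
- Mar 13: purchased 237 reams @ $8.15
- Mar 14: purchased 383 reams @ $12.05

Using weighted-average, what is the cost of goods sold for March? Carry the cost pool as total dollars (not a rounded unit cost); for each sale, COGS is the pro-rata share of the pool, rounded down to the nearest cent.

COGS = $8,384.66

After Mar 1: 86 on hand, pool $1,466.30 (≈ $17.0500 each)
After Mar 3: 185 on hand, pool $3,065.15 (≈ $16.5684 each)
Mar 4, sell 126: 126/185 × $3,065.15 → $2,087.61
After Mar 6: 151 on hand, pool $2,191.94 (≈ $14.5162 each)
After Mar 8: 308 on hand, pool $4,060.24 (≈ $13.1826 each)
After Mar 9: 614 on hand, pool $8,038.24 (≈ $13.0916 each)
Mar 12, sell 481: 481/614 × $8,038.24 → $6,297.05
After Mar 13: 370 on hand, pool $3,672.74 (≈ $9.9263 each)
After Mar 14: 753 on hand, pool $8,287.89 (≈ $11.0065 each)
Total COGS = $2,087.61 + $6,297.05 = $8,384.66
Ending inventory (cost pool remaining) = $8,287.89
Check: goods available $16,672.55 = COGS $8,384.66 + ending $8,287.89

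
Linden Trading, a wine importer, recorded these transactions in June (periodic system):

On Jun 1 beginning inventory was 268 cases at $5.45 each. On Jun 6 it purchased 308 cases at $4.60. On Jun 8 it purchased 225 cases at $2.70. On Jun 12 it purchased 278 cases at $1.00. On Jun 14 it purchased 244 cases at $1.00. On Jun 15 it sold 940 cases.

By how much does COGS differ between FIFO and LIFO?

$1,606.60

FIFO COGS: 268 @ $5.45 + 308 @ $4.60 + 225 @ $2.70 + 139 @ $1.00 = $3,623.90
LIFO COGS: 244 @ $1.00 + 278 @ $1.00 + 225 @ $2.70 + 193 @ $4.60 = $2,017.30
Difference = |$3,623.90 − $2,017.30| = $1,606.60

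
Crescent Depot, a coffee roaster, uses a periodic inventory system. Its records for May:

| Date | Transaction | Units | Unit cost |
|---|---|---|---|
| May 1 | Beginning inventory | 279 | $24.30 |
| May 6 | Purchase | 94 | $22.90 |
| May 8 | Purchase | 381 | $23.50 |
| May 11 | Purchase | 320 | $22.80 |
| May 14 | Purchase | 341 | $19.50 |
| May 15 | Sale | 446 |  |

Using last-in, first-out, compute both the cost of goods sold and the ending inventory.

May 15, 446 sold [LIFO — newest first]: 341 @ $19.50 + 105 @ $22.80 = $9,043.50
Ending inventory: 279 @ $24.30 + 94 @ $22.90 + 381 @ $23.50 + 215 @ $22.80 = $22,787.80

COGS = $9,043.50; ending inventory = $22,787.80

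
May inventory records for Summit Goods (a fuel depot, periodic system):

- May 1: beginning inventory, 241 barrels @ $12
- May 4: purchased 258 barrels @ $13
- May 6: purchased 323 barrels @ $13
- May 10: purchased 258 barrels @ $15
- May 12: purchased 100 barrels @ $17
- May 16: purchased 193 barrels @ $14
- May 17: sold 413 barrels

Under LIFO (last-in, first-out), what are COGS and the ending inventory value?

May 17, 413 sold [LIFO — newest first]: 193 @ $14 + 100 @ $17 + 120 @ $15 = $6,202
Ending inventory: 241 @ $12 + 258 @ $13 + 323 @ $13 + 138 @ $15 = $12,515
Check: goods available $18,717 = COGS $6,202 + ending $12,515

COGS = $6,202; ending inventory = $12,515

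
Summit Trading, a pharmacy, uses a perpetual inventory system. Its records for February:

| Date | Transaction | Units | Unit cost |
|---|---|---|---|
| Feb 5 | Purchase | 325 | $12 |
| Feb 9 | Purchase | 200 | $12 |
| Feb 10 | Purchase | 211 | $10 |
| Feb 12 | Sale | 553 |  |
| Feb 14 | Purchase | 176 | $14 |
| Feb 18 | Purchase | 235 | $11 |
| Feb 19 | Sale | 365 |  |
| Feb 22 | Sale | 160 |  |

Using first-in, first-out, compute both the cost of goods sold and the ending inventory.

COGS = $12,700; ending inventory = $759

Feb 12, 553 sold [FIFO — oldest first]: 325 @ $12 + 200 @ $12 + 28 @ $10 = $6,580
Feb 19, 365 sold [FIFO — oldest first]: 183 @ $10 + 176 @ $14 + 6 @ $11 = $4,360
Feb 22, 160 sold [FIFO — oldest first]: 160 @ $11 = $1,760
Total COGS = $6,580 + $4,360 + $1,760 = $12,700
Ending inventory: 69 @ $11 = $759
Check: goods available $13,459 = COGS $12,700 + ending $759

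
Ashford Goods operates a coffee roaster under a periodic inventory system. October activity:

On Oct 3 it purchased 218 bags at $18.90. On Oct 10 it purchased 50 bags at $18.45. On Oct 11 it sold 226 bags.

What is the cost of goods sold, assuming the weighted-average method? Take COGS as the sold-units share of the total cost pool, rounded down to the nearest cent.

COGS = $4,252.42

Oct 11, sell 226: 226/268 × $5,042.70 → $4,252.42
Ending inventory (cost pool remaining) = $790.28
Check: goods available $5,042.70 = COGS $4,252.42 + ending $790.28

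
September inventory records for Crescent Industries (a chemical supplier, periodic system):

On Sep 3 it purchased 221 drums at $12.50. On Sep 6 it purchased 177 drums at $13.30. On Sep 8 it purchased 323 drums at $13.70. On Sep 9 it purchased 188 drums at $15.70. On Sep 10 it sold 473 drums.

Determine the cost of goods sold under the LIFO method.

Sep 10, 473 sold [LIFO — newest first]: 188 @ $15.70 + 285 @ $13.70 = $6,856.10
Ending inventory: 221 @ $12.50 + 177 @ $13.30 + 38 @ $13.70 = $5,637.20
Check: goods available $12,493.30 = COGS $6,856.10 + ending $5,637.20

COGS = $6,856.10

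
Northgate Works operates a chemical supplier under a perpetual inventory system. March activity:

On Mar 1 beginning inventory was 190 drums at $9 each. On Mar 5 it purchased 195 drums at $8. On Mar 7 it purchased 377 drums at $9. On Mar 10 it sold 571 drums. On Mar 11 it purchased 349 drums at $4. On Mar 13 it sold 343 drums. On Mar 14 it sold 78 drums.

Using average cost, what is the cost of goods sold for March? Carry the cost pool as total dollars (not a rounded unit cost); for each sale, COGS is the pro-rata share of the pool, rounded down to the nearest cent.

COGS = $7,383.31

After Mar 1: 190 on hand, pool $1,710.00 (≈ $9.0000 each)
After Mar 5: 385 on hand, pool $3,270.00 (≈ $8.4935 each)
After Mar 7: 762 on hand, pool $6,663.00 (≈ $8.7441 each)
Mar 10, sell 571: 571/762 × $6,663.00 → $4,992.87
After Mar 11: 540 on hand, pool $3,066.13 (≈ $5.6780 each)
Mar 13, sell 343: 343/540 × $3,066.13 → $1,947.56
Mar 14, sell 78: 78/197 × $1,118.57 → $442.88
Total COGS = $4,992.87 + $1,947.56 + $442.88 = $7,383.31
Ending inventory (cost pool remaining) = $675.69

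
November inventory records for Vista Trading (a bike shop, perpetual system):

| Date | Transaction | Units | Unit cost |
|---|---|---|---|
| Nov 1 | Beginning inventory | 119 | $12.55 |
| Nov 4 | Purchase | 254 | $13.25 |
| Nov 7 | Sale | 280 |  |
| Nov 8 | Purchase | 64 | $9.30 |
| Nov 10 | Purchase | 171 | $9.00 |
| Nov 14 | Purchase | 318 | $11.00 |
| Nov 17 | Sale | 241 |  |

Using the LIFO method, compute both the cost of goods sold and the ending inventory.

COGS = $6,342.80; ending inventory = $4,148.35

Nov 7, 280 sold [LIFO — newest first]: 254 @ $13.25 + 26 @ $12.55 = $3,691.80
Nov 17, 241 sold [LIFO — newest first]: 241 @ $11.00 = $2,651.00
Total COGS = $3,691.80 + $2,651.00 = $6,342.80
Ending inventory: 93 @ $12.55 + 64 @ $9.30 + 171 @ $9.00 + 77 @ $11.00 = $4,148.35
Check: goods available $10,491.15 = COGS $6,342.80 + ending $4,148.35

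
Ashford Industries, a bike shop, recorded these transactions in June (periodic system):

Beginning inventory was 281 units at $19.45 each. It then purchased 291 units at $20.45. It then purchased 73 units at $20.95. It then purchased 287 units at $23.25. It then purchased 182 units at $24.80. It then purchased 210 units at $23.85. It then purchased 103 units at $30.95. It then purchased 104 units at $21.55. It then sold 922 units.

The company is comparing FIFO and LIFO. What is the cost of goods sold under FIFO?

COGS = $19,386.00

FIFO COGS: 281 @ $19.45 + 291 @ $20.45 + 73 @ $20.95 + 277 @ $23.25 = $19,386.00
LIFO COGS: 104 @ $21.55 + 103 @ $30.95 + 210 @ $23.85 + 182 @ $24.80 + 287 @ $23.25 + 36 @ $20.95 = $22,378.10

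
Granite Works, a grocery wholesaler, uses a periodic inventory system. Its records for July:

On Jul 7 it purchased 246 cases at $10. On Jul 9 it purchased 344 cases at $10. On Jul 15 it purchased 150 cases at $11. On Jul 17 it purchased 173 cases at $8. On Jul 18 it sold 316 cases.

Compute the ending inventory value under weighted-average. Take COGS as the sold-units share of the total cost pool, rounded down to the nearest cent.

Jul 18, sell 316: 316/913 × $8,934.00 → $3,092.16
Ending inventory (cost pool remaining) = $5,841.84
Check: goods available $8,934.00 = COGS $3,092.16 + ending $5,841.84

Ending inventory = $5,841.84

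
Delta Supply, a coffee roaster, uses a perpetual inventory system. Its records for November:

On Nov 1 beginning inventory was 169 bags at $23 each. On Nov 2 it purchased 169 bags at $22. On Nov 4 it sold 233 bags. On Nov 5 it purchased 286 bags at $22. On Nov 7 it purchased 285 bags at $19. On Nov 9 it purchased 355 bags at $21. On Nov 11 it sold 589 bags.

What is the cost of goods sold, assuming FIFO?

COGS = $17,659

Nov 4, 233 sold [FIFO — oldest first]: 169 @ $23 + 64 @ $22 = $5,295
Nov 11, 589 sold [FIFO — oldest first]: 105 @ $22 + 286 @ $22 + 198 @ $19 = $12,364
Total COGS = $5,295 + $12,364 = $17,659
Ending inventory: 87 @ $19 + 355 @ $21 = $9,108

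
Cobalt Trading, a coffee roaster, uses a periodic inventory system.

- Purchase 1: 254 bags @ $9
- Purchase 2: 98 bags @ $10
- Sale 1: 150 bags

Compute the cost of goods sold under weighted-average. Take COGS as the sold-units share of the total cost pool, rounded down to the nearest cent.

Sale 1, sell 150: 150/352 × $3,266.00 → $1,391.76
Ending inventory (cost pool remaining) = $1,874.24

COGS = $1,391.76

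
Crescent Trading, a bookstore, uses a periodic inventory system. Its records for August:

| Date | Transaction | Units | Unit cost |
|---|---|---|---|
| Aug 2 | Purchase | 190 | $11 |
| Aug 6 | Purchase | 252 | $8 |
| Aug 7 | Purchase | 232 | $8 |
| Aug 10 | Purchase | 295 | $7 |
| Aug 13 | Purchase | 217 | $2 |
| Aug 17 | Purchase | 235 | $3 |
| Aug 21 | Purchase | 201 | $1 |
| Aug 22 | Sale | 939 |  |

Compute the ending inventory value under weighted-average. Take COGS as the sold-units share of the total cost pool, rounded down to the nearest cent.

Aug 22, sell 939: 939/1622 × $9,367.00 → $5,422.69
Ending inventory (cost pool remaining) = $3,944.31

Ending inventory = $3,944.31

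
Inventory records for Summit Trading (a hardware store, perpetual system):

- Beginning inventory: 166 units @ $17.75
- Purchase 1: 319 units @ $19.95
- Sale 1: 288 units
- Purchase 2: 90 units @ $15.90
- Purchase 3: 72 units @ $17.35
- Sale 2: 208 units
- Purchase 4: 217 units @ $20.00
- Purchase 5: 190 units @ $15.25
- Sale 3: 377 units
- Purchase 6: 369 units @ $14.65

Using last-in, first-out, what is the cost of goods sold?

Sale 1 (288) [LIFO — newest first]: 288 @ $19.95 = $5,745.60
Sale 2 (208) [LIFO — newest first]: 72 @ $17.35 + 90 @ $15.90 + 31 @ $19.95 + 15 @ $17.75 = $3,564.90
Sale 3 (377) [LIFO — newest first]: 190 @ $15.25 + 187 @ $20.00 = $6,637.50
Total COGS = $5,745.60 + $3,564.90 + $6,637.50 = $15,948.00
Ending inventory: 151 @ $17.75 + 30 @ $20.00 + 369 @ $14.65 = $8,686.10
Check: goods available $24,634.10 = COGS $15,948.00 + ending $8,686.10

COGS = $15,948.00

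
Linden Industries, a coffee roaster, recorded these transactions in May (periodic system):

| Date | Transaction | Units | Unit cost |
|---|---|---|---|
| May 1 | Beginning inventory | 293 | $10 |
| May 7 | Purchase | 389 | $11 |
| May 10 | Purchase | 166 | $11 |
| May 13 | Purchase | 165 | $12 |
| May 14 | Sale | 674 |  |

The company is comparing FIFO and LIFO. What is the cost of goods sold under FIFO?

FIFO COGS: 293 @ $10 + 381 @ $11 = $7,121
LIFO COGS: 165 @ $12 + 166 @ $11 + 343 @ $11 = $7,579

COGS = $7,121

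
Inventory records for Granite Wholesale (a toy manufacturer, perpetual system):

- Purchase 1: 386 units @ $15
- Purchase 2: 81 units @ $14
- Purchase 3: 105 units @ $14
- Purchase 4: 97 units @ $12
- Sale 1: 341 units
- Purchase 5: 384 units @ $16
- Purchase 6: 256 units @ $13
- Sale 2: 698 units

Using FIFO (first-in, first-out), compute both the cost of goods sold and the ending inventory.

COGS = $15,478; ending inventory = $3,552

Sale 1 (341) [FIFO — oldest first]: 341 @ $15 = $5,115
Sale 2 (698) [FIFO — oldest first]: 45 @ $15 + 81 @ $14 + 105 @ $14 + 97 @ $12 + 370 @ $16 = $10,363
Total COGS = $5,115 + $10,363 = $15,478
Ending inventory: 14 @ $16 + 256 @ $13 = $3,552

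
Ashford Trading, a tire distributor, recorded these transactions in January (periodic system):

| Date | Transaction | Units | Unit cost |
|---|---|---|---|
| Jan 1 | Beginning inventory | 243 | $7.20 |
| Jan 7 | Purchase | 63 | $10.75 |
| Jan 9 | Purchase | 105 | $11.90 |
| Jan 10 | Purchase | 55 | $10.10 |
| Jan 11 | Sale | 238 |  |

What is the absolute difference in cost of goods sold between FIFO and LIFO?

FIFO COGS: 238 @ $7.20 = $1,713.60
LIFO COGS: 55 @ $10.10 + 105 @ $11.90 + 63 @ $10.75 + 15 @ $7.20 = $2,590.25
Difference = |$1,713.60 − $2,590.25| = $876.65

$876.65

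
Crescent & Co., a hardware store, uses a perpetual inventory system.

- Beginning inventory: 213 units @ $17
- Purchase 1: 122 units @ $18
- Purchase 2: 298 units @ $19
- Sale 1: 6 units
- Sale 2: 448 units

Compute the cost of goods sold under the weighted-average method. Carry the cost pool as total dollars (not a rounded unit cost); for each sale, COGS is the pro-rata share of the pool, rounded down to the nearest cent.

COGS = $8,232.96

After Beginning: 213 on hand, pool $3,621.00 (≈ $17.0000 each)
After Purchase 1: 335 on hand, pool $5,817.00 (≈ $17.3642 each)
After Purchase 2: 633 on hand, pool $11,479.00 (≈ $18.1343 each)
Sale 1, sell 6: 6/633 × $11,479.00 → $108.80
Sale 2, sell 448: 448/627 × $11,370.20 → $8,124.16
Total COGS = $108.80 + $8,124.16 = $8,232.96
Ending inventory (cost pool remaining) = $3,246.04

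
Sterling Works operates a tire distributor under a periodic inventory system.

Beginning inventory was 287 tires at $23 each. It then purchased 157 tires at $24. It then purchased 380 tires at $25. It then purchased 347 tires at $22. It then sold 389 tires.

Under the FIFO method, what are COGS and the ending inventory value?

Sale 1 (389) [FIFO — oldest first]: 287 @ $23 + 102 @ $24 = $9,049
Ending inventory: 55 @ $24 + 380 @ $25 + 347 @ $22 = $18,454

COGS = $9,049; ending inventory = $18,454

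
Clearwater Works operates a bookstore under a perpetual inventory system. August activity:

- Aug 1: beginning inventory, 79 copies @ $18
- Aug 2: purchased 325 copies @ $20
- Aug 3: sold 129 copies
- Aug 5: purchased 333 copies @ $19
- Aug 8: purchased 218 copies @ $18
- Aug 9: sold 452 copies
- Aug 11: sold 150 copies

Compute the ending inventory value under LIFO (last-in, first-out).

Ending inventory = $4,322

Aug 3, 129 sold [LIFO — newest first]: 129 @ $20 = $2,580
Aug 9, 452 sold [LIFO — newest first]: 218 @ $18 + 234 @ $19 = $8,370
Aug 11, 150 sold [LIFO — newest first]: 99 @ $19 + 51 @ $20 = $2,901
Total COGS = $2,580 + $8,370 + $2,901 = $13,851
Ending inventory: 79 @ $18 + 145 @ $20 = $4,322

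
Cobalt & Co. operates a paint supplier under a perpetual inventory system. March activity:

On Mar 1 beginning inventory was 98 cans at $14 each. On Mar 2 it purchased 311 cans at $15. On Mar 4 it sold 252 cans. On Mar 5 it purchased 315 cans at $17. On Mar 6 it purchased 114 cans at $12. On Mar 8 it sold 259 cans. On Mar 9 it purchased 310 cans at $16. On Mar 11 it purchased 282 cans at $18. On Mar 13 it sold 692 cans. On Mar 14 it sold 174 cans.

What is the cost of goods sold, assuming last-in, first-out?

COGS = $22,054

Mar 4, 252 sold [LIFO — newest first]: 252 @ $15 = $3,780
Mar 8, 259 sold [LIFO — newest first]: 114 @ $12 + 145 @ $17 = $3,833
Mar 13, 692 sold [LIFO — newest first]: 282 @ $18 + 310 @ $16 + 100 @ $17 = $11,736
Mar 14, 174 sold [LIFO — newest first]: 70 @ $17 + 59 @ $15 + 45 @ $14 = $2,705
Total COGS = $3,780 + $3,833 + $11,736 + $2,705 = $22,054
Ending inventory: 53 @ $14 = $742
Check: goods available $22,796 = COGS $22,054 + ending $742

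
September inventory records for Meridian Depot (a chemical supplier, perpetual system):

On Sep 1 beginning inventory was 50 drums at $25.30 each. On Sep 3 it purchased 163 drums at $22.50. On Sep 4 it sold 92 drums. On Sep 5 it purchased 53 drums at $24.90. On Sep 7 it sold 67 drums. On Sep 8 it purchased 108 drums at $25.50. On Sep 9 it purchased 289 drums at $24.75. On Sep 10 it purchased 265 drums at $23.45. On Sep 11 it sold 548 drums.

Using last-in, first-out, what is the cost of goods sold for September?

Sep 4, 92 sold [LIFO — newest first]: 92 @ $22.50 = $2,070.00
Sep 7, 67 sold [LIFO — newest first]: 53 @ $24.90 + 14 @ $22.50 = $1,634.70
Sep 11, 548 sold [LIFO — newest first]: 265 @ $23.45 + 283 @ $24.75 = $13,218.50
Total COGS = $2,070.00 + $1,634.70 + $13,218.50 = $16,923.20
Ending inventory: 50 @ $25.30 + 57 @ $22.50 + 108 @ $25.50 + 6 @ $24.75 = $5,450.00

COGS = $16,923.20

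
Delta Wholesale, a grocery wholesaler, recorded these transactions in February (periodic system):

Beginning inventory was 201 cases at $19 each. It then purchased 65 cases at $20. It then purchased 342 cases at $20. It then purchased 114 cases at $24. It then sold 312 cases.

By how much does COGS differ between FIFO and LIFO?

$657

FIFO COGS: 201 @ $19 + 65 @ $20 + 46 @ $20 = $6,039
LIFO COGS: 114 @ $24 + 198 @ $20 = $6,696
Difference = |$6,039 − $6,696| = $657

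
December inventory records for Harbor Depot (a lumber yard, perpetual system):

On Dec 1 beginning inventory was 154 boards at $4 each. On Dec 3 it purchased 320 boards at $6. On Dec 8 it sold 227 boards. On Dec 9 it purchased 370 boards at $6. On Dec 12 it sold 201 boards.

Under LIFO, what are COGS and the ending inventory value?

Dec 8, 227 sold [LIFO — newest first]: 227 @ $6 = $1,362
Dec 12, 201 sold [LIFO — newest first]: 201 @ $6 = $1,206
Total COGS = $1,362 + $1,206 = $2,568
Ending inventory: 154 @ $4 + 93 @ $6 + 169 @ $6 = $2,188

COGS = $2,568; ending inventory = $2,188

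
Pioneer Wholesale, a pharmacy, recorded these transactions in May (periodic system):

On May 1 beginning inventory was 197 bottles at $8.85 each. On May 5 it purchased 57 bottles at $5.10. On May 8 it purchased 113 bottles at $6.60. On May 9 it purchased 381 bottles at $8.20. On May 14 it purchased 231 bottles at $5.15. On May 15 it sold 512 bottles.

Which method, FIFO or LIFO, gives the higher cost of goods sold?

FIFO

FIFO COGS: 197 @ $8.85 + 57 @ $5.10 + 113 @ $6.60 + 145 @ $8.20 = $3,968.95
LIFO COGS: 231 @ $5.15 + 281 @ $8.20 = $3,493.85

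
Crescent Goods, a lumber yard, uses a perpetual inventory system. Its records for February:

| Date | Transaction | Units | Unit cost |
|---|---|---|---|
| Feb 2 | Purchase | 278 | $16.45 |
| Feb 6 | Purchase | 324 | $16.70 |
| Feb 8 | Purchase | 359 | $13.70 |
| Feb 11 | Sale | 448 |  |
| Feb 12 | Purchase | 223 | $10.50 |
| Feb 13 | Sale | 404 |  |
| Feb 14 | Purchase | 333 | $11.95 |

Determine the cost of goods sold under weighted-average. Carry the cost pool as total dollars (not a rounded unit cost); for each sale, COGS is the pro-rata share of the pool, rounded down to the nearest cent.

After Feb 2: 278 on hand, pool $4,573.10 (≈ $16.4500 each)
After Feb 6: 602 on hand, pool $9,983.90 (≈ $16.5846 each)
After Feb 8: 961 on hand, pool $14,902.20 (≈ $15.5070 each)
Feb 11, sell 448: 448/961 × $14,902.20 → $6,947.12
After Feb 12: 736 on hand, pool $10,296.58 (≈ $13.9899 each)
Feb 13, sell 404: 404/736 × $10,296.58 → $5,651.92
After Feb 14: 665 on hand, pool $8,624.01 (≈ $12.9684 each)
Total COGS = $6,947.12 + $5,651.92 = $12,599.04
Ending inventory (cost pool remaining) = $8,624.01

COGS = $12,599.04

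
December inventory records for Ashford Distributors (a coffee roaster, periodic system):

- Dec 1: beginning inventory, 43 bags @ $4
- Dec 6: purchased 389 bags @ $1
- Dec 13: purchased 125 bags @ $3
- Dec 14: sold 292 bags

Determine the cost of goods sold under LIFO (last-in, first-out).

COGS = $542

Dec 14, 292 sold [LIFO — newest first]: 125 @ $3 + 167 @ $1 = $542
Ending inventory: 43 @ $4 + 222 @ $1 = $394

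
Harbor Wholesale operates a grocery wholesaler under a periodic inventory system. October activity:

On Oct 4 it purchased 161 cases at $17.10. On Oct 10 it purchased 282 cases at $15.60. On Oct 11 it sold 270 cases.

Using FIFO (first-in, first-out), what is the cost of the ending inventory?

Ending inventory = $2,698.80

Oct 11, 270 sold [FIFO — oldest first]: 161 @ $17.10 + 109 @ $15.60 = $4,453.50
Ending inventory: 173 @ $15.60 = $2,698.80
Check: goods available $7,152.30 = COGS $4,453.50 + ending $2,698.80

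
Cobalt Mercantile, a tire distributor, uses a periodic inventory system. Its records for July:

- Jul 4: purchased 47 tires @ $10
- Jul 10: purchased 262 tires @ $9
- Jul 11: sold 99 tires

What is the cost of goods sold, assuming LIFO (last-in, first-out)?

Jul 11, 99 sold [LIFO — newest first]: 99 @ $9 = $891
Ending inventory: 47 @ $10 + 163 @ $9 = $1,937
Check: goods available $2,828 = COGS $891 + ending $1,937

COGS = $891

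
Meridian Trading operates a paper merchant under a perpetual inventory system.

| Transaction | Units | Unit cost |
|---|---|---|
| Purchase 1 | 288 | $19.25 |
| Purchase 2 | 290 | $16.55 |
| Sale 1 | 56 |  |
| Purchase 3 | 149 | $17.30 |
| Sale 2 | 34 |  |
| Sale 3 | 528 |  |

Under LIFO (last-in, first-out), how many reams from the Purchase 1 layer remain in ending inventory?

109

Sale 1 (56) [LIFO — newest first]: 56 @ $16.55 = $926.80
Sale 2 (34) [LIFO — newest first]: 34 @ $17.30 = $588.20
Sale 3 (528) [LIFO — newest first]: 115 @ $17.30 + 234 @ $16.55 + 179 @ $19.25 = $9,307.95
Total COGS = $926.80 + $588.20 + $9,307.95 = $10,822.95
Ending inventory: 109 @ $19.25 = $2,098.25
Check: goods available $12,921.20 = COGS $10,822.95 + ending $2,098.25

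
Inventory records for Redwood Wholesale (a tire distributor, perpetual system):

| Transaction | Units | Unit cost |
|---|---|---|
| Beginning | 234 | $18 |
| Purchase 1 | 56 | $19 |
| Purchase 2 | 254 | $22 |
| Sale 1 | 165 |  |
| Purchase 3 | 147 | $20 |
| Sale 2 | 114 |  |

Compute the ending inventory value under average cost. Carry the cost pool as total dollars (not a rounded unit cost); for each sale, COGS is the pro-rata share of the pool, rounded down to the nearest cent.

After Beginning: 234 on hand, pool $4,212.00 (≈ $18.0000 each)
After Purchase 1: 290 on hand, pool $5,276.00 (≈ $18.1931 each)
After Purchase 2: 544 on hand, pool $10,864.00 (≈ $19.9706 each)
Sale 1, sell 165: 165/544 × $10,864.00 → $3,295.14
After Purchase 3: 526 on hand, pool $10,508.86 (≈ $19.9788 each)
Sale 2, sell 114: 114/526 × $10,508.86 → $2,277.58
Total COGS = $3,295.14 + $2,277.58 = $5,572.72
Ending inventory (cost pool remaining) = $8,231.28

Ending inventory = $8,231.28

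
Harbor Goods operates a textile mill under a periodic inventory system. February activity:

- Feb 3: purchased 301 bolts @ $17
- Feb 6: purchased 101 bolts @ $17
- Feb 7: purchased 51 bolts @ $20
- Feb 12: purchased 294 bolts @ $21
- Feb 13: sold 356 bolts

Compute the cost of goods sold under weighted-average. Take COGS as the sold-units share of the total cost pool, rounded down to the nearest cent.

COGS = $6,685.36

Feb 13, sell 356: 356/747 × $14,028.00 → $6,685.36
Ending inventory (cost pool remaining) = $7,342.64
Check: goods available $14,028.00 = COGS $6,685.36 + ending $7,342.64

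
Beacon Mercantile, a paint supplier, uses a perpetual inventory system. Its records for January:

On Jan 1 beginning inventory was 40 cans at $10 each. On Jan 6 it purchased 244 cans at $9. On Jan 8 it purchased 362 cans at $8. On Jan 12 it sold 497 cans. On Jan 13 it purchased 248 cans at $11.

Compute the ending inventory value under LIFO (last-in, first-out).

Jan 12, 497 sold [LIFO — newest first]: 362 @ $8 + 135 @ $9 = $4,111
Ending inventory: 40 @ $10 + 109 @ $9 + 248 @ $11 = $4,109

Ending inventory = $4,109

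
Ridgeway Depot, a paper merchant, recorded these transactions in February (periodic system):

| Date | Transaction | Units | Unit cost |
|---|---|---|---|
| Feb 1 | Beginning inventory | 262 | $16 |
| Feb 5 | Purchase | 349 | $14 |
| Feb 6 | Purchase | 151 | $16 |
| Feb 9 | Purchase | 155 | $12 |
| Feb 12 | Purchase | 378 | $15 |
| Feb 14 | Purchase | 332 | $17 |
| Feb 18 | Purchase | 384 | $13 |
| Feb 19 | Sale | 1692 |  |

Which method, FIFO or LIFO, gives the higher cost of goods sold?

FIFO

FIFO COGS: 262 @ $16 + 349 @ $14 + 151 @ $16 + 155 @ $12 + 378 @ $15 + 332 @ $17 + 65 @ $13 = $25,513
LIFO COGS: 384 @ $13 + 332 @ $17 + 378 @ $15 + 155 @ $12 + 151 @ $16 + 292 @ $14 = $24,670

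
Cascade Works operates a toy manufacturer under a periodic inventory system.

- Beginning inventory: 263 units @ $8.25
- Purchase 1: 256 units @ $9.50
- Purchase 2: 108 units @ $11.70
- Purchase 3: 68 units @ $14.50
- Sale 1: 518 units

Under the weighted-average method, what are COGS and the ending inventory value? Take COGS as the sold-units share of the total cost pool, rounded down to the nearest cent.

COGS = $5,106.47; ending inventory = $1,744.88

Sale 1, sell 518: 518/695 × $6,851.35 → $5,106.47
Ending inventory (cost pool remaining) = $1,744.88
Check: goods available $6,851.35 = COGS $5,106.47 + ending $1,744.88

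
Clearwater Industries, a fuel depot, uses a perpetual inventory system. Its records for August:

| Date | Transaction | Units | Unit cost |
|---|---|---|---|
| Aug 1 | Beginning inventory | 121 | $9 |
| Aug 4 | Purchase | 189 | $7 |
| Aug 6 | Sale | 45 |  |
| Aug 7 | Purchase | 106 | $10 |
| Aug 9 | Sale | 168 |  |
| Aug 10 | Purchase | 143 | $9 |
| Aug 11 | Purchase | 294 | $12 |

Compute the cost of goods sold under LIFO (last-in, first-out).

Aug 6, 45 sold [LIFO — newest first]: 45 @ $7 = $315
Aug 9, 168 sold [LIFO — newest first]: 106 @ $10 + 62 @ $7 = $1,494
Total COGS = $315 + $1,494 = $1,809
Ending inventory: 121 @ $9 + 82 @ $7 + 143 @ $9 + 294 @ $12 = $6,478

COGS = $1,809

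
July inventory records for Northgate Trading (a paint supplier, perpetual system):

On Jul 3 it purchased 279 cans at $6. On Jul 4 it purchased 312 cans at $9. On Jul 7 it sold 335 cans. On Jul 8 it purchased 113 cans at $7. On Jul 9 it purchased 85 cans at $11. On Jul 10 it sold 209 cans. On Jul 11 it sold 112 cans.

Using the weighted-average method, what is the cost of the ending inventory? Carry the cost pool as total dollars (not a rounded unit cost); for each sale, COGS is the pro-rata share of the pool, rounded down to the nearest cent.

Ending inventory = $1,074.40

After Jul 3: 279 on hand, pool $1,674.00 (≈ $6.0000 each)
After Jul 4: 591 on hand, pool $4,482.00 (≈ $7.5838 each)
Jul 7, sell 335: 335/591 × $4,482.00 → $2,540.55
After Jul 8: 369 on hand, pool $2,732.45 (≈ $7.4050 each)
After Jul 9: 454 on hand, pool $3,667.45 (≈ $8.0781 each)
Jul 10, sell 209: 209/454 × $3,667.45 → $1,688.31
Jul 11, sell 112: 112/245 × $1,979.14 → $904.74
Total COGS = $2,540.55 + $1,688.31 + $904.74 = $5,133.60
Ending inventory (cost pool remaining) = $1,074.40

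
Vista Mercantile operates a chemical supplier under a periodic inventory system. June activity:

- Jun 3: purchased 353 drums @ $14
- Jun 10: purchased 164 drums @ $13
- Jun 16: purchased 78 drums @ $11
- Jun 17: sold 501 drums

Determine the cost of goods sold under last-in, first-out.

Jun 17, 501 sold [LIFO — newest first]: 78 @ $11 + 164 @ $13 + 259 @ $14 = $6,616
Ending inventory: 94 @ $14 = $1,316

COGS = $6,616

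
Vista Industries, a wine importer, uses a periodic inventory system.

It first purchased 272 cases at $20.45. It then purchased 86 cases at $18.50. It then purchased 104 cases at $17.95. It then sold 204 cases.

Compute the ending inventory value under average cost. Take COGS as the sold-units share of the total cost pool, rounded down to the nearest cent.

Ending inventory = $5,037.26

Sale 1, sell 204: 204/462 × $9,020.20 → $3,982.94
Ending inventory (cost pool remaining) = $5,037.26
Check: goods available $9,020.20 = COGS $3,982.94 + ending $5,037.26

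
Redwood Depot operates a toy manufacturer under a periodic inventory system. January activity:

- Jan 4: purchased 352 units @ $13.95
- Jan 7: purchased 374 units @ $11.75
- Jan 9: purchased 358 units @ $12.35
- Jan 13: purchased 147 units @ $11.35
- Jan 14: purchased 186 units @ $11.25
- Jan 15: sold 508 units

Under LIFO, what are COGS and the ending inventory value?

COGS = $5,922.20; ending inventory = $11,564.95

Jan 15, 508 sold [LIFO — newest first]: 186 @ $11.25 + 147 @ $11.35 + 175 @ $12.35 = $5,922.20
Ending inventory: 352 @ $13.95 + 374 @ $11.75 + 183 @ $12.35 = $11,564.95
Check: goods available $17,487.15 = COGS $5,922.20 + ending $11,564.95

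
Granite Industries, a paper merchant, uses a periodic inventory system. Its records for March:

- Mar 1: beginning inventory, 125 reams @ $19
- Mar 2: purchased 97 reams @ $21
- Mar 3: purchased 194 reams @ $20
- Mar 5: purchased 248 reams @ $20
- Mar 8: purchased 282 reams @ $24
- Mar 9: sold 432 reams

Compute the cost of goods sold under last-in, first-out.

Mar 9, 432 sold [LIFO — newest first]: 282 @ $24 + 150 @ $20 = $9,768
Ending inventory: 125 @ $19 + 97 @ $21 + 194 @ $20 + 98 @ $20 = $10,252

COGS = $9,768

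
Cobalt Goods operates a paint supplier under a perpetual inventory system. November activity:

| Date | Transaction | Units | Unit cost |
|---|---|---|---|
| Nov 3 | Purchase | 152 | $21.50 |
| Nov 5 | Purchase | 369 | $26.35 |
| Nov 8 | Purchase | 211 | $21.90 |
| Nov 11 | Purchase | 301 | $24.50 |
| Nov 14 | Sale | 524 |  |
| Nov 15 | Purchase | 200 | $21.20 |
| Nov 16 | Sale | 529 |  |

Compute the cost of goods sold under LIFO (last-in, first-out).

COGS = $25,220.75

Nov 14, 524 sold [LIFO — newest first]: 301 @ $24.50 + 211 @ $21.90 + 12 @ $26.35 = $12,311.60
Nov 16, 529 sold [LIFO — newest first]: 200 @ $21.20 + 329 @ $26.35 = $12,909.15
Total COGS = $12,311.60 + $12,909.15 = $25,220.75
Ending inventory: 152 @ $21.50 + 28 @ $26.35 = $4,005.80
Check: goods available $29,226.55 = COGS $25,220.75 + ending $4,005.80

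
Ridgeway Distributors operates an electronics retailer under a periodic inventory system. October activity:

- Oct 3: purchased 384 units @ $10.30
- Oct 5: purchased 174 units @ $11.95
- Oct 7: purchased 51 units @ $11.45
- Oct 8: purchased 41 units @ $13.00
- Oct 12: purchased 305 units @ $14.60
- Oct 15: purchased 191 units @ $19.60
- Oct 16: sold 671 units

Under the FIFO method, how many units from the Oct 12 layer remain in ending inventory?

Oct 16, 671 sold [FIFO — oldest first]: 384 @ $10.30 + 174 @ $11.95 + 51 @ $11.45 + 41 @ $13.00 + 21 @ $14.60 = $7,458.05
Ending inventory: 284 @ $14.60 + 191 @ $19.60 = $7,890.00

284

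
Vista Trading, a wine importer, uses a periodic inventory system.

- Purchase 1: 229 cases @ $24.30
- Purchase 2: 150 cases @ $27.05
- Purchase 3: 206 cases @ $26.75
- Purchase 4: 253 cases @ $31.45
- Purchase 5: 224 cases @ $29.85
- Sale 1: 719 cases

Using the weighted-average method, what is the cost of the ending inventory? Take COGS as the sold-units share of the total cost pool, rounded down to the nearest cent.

Ending inventory = $9,616.91

Sale 1, sell 719: 719/1062 × $29,775.95 → $20,159.04
Ending inventory (cost pool remaining) = $9,616.91
Check: goods available $29,775.95 = COGS $20,159.04 + ending $9,616.91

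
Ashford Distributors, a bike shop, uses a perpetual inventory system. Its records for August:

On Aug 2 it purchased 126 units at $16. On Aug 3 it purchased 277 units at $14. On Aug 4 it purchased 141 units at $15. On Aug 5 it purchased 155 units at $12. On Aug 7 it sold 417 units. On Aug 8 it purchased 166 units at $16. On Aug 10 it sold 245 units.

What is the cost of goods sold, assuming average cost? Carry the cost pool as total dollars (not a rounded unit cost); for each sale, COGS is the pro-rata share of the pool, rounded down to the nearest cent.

After Aug 2: 126 on hand, pool $2,016.00 (≈ $16.0000 each)
After Aug 3: 403 on hand, pool $5,894.00 (≈ $14.6253 each)
After Aug 4: 544 on hand, pool $8,009.00 (≈ $14.7224 each)
After Aug 5: 699 on hand, pool $9,869.00 (≈ $14.1187 each)
Aug 7, sell 417: 417/699 × $9,869.00 → $5,887.51
After Aug 8: 448 on hand, pool $6,637.49 (≈ $14.8158 each)
Aug 10, sell 245: 245/448 × $6,637.49 → $3,629.87
Total COGS = $5,887.51 + $3,629.87 = $9,517.38
Ending inventory (cost pool remaining) = $3,007.62
Check: goods available $12,525.00 = COGS $9,517.38 + ending $3,007.62

COGS = $9,517.38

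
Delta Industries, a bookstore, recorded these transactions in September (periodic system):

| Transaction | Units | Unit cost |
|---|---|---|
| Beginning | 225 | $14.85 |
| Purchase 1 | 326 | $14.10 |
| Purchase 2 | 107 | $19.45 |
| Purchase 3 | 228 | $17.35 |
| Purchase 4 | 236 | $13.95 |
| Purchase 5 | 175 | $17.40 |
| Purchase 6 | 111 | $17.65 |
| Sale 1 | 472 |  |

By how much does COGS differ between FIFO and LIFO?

$774.90

FIFO COGS: 225 @ $14.85 + 247 @ $14.10 = $6,823.95
LIFO COGS: 111 @ $17.65 + 175 @ $17.40 + 186 @ $13.95 = $7,598.85
Difference = |$6,823.95 − $7,598.85| = $774.90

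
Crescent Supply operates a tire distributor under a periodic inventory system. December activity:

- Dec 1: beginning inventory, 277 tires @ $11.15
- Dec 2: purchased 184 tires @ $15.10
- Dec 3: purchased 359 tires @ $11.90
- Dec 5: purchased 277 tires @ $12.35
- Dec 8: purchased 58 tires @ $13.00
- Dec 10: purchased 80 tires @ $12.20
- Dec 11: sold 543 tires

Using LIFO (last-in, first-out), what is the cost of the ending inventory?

Dec 11, 543 sold [LIFO — newest first]: 80 @ $12.20 + 58 @ $13.00 + 277 @ $12.35 + 128 @ $11.90 = $6,674.15
Ending inventory: 277 @ $11.15 + 184 @ $15.10 + 231 @ $11.90 = $8,615.85
Check: goods available $15,290.00 = COGS $6,674.15 + ending $8,615.85

Ending inventory = $8,615.85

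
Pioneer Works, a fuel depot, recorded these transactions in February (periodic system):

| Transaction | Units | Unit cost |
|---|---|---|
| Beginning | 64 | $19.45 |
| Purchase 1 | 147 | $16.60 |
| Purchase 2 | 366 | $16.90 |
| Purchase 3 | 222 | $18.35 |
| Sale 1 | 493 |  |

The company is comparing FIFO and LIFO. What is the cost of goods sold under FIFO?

FIFO COGS: 64 @ $19.45 + 147 @ $16.60 + 282 @ $16.90 = $8,450.80
LIFO COGS: 222 @ $18.35 + 271 @ $16.90 = $8,653.60

COGS = $8,450.80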